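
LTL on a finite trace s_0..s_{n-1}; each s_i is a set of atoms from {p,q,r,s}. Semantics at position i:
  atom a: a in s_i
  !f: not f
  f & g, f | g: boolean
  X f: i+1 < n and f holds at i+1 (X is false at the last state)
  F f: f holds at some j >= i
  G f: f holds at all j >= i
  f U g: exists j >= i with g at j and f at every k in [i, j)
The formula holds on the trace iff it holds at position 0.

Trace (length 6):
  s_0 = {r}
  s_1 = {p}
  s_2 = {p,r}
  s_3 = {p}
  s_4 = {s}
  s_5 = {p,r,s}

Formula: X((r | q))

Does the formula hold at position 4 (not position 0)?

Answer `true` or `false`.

s_0={r}: X((r | q))=False (r | q)=True r=True q=False
s_1={p}: X((r | q))=True (r | q)=False r=False q=False
s_2={p,r}: X((r | q))=False (r | q)=True r=True q=False
s_3={p}: X((r | q))=False (r | q)=False r=False q=False
s_4={s}: X((r | q))=True (r | q)=False r=False q=False
s_5={p,r,s}: X((r | q))=False (r | q)=True r=True q=False
Evaluating at position 4: result = True

Answer: true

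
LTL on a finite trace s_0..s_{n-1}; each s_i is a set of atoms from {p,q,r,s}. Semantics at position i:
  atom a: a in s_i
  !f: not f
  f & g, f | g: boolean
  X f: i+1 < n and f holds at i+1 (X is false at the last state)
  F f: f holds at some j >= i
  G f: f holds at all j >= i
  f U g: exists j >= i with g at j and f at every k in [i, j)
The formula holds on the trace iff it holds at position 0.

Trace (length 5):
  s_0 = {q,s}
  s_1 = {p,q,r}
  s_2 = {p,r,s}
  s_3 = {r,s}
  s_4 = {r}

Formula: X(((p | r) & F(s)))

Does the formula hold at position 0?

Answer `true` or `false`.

Answer: true

Derivation:
s_0={q,s}: X(((p | r) & F(s)))=True ((p | r) & F(s))=False (p | r)=False p=False r=False F(s)=True s=True
s_1={p,q,r}: X(((p | r) & F(s)))=True ((p | r) & F(s))=True (p | r)=True p=True r=True F(s)=True s=False
s_2={p,r,s}: X(((p | r) & F(s)))=True ((p | r) & F(s))=True (p | r)=True p=True r=True F(s)=True s=True
s_3={r,s}: X(((p | r) & F(s)))=False ((p | r) & F(s))=True (p | r)=True p=False r=True F(s)=True s=True
s_4={r}: X(((p | r) & F(s)))=False ((p | r) & F(s))=False (p | r)=True p=False r=True F(s)=False s=False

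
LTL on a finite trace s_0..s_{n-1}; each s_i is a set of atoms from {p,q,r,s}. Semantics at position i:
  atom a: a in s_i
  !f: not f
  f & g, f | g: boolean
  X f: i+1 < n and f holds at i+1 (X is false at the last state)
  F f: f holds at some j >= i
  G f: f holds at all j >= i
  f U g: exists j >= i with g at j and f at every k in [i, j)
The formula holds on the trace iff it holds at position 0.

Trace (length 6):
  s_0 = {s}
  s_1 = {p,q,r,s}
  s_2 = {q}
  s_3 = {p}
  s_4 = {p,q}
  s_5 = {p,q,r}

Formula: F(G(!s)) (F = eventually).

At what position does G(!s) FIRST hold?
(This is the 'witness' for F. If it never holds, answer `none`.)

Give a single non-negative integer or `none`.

s_0={s}: G(!s)=False !s=False s=True
s_1={p,q,r,s}: G(!s)=False !s=False s=True
s_2={q}: G(!s)=True !s=True s=False
s_3={p}: G(!s)=True !s=True s=False
s_4={p,q}: G(!s)=True !s=True s=False
s_5={p,q,r}: G(!s)=True !s=True s=False
F(G(!s)) holds; first witness at position 2.

Answer: 2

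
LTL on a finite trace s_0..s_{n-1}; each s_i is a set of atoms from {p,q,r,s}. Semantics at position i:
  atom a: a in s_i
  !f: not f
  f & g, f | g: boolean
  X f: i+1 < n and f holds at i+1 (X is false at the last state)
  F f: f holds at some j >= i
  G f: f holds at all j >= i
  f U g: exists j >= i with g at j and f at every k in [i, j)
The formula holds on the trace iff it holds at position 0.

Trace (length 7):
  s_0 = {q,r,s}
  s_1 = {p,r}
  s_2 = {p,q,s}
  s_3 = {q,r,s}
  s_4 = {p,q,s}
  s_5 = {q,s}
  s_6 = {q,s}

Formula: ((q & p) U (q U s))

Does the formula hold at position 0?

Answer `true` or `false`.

Answer: true

Derivation:
s_0={q,r,s}: ((q & p) U (q U s))=True (q & p)=False q=True p=False (q U s)=True s=True
s_1={p,r}: ((q & p) U (q U s))=False (q & p)=False q=False p=True (q U s)=False s=False
s_2={p,q,s}: ((q & p) U (q U s))=True (q & p)=True q=True p=True (q U s)=True s=True
s_3={q,r,s}: ((q & p) U (q U s))=True (q & p)=False q=True p=False (q U s)=True s=True
s_4={p,q,s}: ((q & p) U (q U s))=True (q & p)=True q=True p=True (q U s)=True s=True
s_5={q,s}: ((q & p) U (q U s))=True (q & p)=False q=True p=False (q U s)=True s=True
s_6={q,s}: ((q & p) U (q U s))=True (q & p)=False q=True p=False (q U s)=True s=True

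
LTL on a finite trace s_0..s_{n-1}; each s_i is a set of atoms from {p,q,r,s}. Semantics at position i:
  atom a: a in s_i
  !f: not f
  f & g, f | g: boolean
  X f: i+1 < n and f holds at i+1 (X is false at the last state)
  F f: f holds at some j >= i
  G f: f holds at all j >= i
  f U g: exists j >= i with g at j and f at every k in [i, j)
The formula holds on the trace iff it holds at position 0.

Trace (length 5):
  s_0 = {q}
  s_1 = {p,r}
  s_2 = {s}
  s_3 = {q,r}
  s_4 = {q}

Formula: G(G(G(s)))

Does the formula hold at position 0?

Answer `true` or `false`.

s_0={q}: G(G(G(s)))=False G(G(s))=False G(s)=False s=False
s_1={p,r}: G(G(G(s)))=False G(G(s))=False G(s)=False s=False
s_2={s}: G(G(G(s)))=False G(G(s))=False G(s)=False s=True
s_3={q,r}: G(G(G(s)))=False G(G(s))=False G(s)=False s=False
s_4={q}: G(G(G(s)))=False G(G(s))=False G(s)=False s=False

Answer: false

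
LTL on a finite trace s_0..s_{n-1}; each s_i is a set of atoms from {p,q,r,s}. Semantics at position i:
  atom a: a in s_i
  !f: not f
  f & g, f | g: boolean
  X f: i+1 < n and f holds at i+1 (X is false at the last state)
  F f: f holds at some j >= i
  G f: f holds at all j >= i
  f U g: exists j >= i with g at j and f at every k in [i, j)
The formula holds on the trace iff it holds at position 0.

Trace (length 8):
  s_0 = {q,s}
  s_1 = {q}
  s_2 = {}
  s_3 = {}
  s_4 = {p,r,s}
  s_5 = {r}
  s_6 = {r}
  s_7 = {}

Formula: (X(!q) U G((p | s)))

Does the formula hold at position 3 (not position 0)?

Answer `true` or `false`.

Answer: false

Derivation:
s_0={q,s}: (X(!q) U G((p | s)))=False X(!q)=False !q=False q=True G((p | s))=False (p | s)=True p=False s=True
s_1={q}: (X(!q) U G((p | s)))=False X(!q)=True !q=False q=True G((p | s))=False (p | s)=False p=False s=False
s_2={}: (X(!q) U G((p | s)))=False X(!q)=True !q=True q=False G((p | s))=False (p | s)=False p=False s=False
s_3={}: (X(!q) U G((p | s)))=False X(!q)=True !q=True q=False G((p | s))=False (p | s)=False p=False s=False
s_4={p,r,s}: (X(!q) U G((p | s)))=False X(!q)=True !q=True q=False G((p | s))=False (p | s)=True p=True s=True
s_5={r}: (X(!q) U G((p | s)))=False X(!q)=True !q=True q=False G((p | s))=False (p | s)=False p=False s=False
s_6={r}: (X(!q) U G((p | s)))=False X(!q)=True !q=True q=False G((p | s))=False (p | s)=False p=False s=False
s_7={}: (X(!q) U G((p | s)))=False X(!q)=False !q=True q=False G((p | s))=False (p | s)=False p=False s=False
Evaluating at position 3: result = False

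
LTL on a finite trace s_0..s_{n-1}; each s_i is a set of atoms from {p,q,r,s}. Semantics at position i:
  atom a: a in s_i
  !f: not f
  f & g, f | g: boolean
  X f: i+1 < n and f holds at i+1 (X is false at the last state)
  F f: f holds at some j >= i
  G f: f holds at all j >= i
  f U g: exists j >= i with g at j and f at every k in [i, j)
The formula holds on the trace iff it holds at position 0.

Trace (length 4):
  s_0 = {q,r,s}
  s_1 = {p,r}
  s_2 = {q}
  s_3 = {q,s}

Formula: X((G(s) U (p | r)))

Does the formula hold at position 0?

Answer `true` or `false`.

s_0={q,r,s}: X((G(s) U (p | r)))=True (G(s) U (p | r))=True G(s)=False s=True (p | r)=True p=False r=True
s_1={p,r}: X((G(s) U (p | r)))=False (G(s) U (p | r))=True G(s)=False s=False (p | r)=True p=True r=True
s_2={q}: X((G(s) U (p | r)))=False (G(s) U (p | r))=False G(s)=False s=False (p | r)=False p=False r=False
s_3={q,s}: X((G(s) U (p | r)))=False (G(s) U (p | r))=False G(s)=True s=True (p | r)=False p=False r=False

Answer: true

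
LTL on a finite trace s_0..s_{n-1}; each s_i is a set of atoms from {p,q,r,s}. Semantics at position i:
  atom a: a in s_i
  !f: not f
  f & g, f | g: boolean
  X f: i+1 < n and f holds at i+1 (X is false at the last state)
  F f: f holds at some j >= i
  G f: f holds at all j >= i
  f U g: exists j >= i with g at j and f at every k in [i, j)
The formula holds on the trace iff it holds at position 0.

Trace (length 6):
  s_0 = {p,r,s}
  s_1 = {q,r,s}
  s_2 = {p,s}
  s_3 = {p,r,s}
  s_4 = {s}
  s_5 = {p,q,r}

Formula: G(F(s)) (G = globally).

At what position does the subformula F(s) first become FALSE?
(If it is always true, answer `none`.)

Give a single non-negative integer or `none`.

Answer: 5

Derivation:
s_0={p,r,s}: F(s)=True s=True
s_1={q,r,s}: F(s)=True s=True
s_2={p,s}: F(s)=True s=True
s_3={p,r,s}: F(s)=True s=True
s_4={s}: F(s)=True s=True
s_5={p,q,r}: F(s)=False s=False
G(F(s)) holds globally = False
First violation at position 5.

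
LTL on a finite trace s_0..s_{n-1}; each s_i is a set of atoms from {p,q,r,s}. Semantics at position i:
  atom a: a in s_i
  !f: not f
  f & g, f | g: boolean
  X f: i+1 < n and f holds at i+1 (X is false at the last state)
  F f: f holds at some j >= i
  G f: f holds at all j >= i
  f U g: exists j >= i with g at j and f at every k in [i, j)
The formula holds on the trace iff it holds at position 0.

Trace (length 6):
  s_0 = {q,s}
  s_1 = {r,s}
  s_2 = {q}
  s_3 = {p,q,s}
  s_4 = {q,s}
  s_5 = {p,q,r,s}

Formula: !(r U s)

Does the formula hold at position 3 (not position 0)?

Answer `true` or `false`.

Answer: false

Derivation:
s_0={q,s}: !(r U s)=False (r U s)=True r=False s=True
s_1={r,s}: !(r U s)=False (r U s)=True r=True s=True
s_2={q}: !(r U s)=True (r U s)=False r=False s=False
s_3={p,q,s}: !(r U s)=False (r U s)=True r=False s=True
s_4={q,s}: !(r U s)=False (r U s)=True r=False s=True
s_5={p,q,r,s}: !(r U s)=False (r U s)=True r=True s=True
Evaluating at position 3: result = False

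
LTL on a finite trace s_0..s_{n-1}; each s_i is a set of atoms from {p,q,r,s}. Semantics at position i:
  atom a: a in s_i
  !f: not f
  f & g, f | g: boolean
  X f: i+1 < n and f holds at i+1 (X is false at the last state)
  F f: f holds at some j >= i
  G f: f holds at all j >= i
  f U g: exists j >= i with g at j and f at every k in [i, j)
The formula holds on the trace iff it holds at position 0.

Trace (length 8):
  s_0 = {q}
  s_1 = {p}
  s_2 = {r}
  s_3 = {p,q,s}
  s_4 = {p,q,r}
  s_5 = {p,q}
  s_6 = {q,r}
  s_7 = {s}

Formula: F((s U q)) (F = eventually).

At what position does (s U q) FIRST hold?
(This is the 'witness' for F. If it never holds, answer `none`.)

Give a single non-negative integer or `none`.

Answer: 0

Derivation:
s_0={q}: (s U q)=True s=False q=True
s_1={p}: (s U q)=False s=False q=False
s_2={r}: (s U q)=False s=False q=False
s_3={p,q,s}: (s U q)=True s=True q=True
s_4={p,q,r}: (s U q)=True s=False q=True
s_5={p,q}: (s U q)=True s=False q=True
s_6={q,r}: (s U q)=True s=False q=True
s_7={s}: (s U q)=False s=True q=False
F((s U q)) holds; first witness at position 0.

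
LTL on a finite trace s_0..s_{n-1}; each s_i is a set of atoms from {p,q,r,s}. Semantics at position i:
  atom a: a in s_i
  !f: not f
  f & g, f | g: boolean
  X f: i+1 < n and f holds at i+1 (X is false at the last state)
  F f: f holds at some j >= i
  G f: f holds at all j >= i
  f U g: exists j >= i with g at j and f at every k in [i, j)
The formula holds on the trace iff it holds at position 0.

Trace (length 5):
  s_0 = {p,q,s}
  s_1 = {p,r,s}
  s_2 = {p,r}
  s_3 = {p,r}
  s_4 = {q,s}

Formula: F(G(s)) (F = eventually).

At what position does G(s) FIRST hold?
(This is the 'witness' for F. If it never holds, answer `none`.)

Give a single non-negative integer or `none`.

s_0={p,q,s}: G(s)=False s=True
s_1={p,r,s}: G(s)=False s=True
s_2={p,r}: G(s)=False s=False
s_3={p,r}: G(s)=False s=False
s_4={q,s}: G(s)=True s=True
F(G(s)) holds; first witness at position 4.

Answer: 4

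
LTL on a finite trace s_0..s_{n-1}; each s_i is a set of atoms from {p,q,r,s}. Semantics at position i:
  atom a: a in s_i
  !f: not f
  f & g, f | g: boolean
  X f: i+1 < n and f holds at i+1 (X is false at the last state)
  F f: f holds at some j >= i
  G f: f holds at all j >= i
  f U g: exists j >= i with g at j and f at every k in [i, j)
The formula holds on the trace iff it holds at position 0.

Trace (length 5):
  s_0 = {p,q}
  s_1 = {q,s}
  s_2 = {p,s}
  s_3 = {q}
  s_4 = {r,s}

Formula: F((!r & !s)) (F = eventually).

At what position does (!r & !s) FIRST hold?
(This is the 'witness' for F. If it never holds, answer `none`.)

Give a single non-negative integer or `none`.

Answer: 0

Derivation:
s_0={p,q}: (!r & !s)=True !r=True r=False !s=True s=False
s_1={q,s}: (!r & !s)=False !r=True r=False !s=False s=True
s_2={p,s}: (!r & !s)=False !r=True r=False !s=False s=True
s_3={q}: (!r & !s)=True !r=True r=False !s=True s=False
s_4={r,s}: (!r & !s)=False !r=False r=True !s=False s=True
F((!r & !s)) holds; first witness at position 0.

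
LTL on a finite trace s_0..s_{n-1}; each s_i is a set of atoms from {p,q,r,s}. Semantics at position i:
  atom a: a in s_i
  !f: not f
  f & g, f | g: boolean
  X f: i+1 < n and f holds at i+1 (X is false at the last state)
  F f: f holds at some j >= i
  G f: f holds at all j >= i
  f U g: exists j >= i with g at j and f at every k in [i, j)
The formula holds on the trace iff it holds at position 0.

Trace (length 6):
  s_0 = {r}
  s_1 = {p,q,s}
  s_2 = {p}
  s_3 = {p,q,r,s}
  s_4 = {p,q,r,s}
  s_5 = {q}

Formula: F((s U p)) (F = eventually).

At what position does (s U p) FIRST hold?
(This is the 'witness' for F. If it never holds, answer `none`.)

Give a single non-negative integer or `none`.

Answer: 1

Derivation:
s_0={r}: (s U p)=False s=False p=False
s_1={p,q,s}: (s U p)=True s=True p=True
s_2={p}: (s U p)=True s=False p=True
s_3={p,q,r,s}: (s U p)=True s=True p=True
s_4={p,q,r,s}: (s U p)=True s=True p=True
s_5={q}: (s U p)=False s=False p=False
F((s U p)) holds; first witness at position 1.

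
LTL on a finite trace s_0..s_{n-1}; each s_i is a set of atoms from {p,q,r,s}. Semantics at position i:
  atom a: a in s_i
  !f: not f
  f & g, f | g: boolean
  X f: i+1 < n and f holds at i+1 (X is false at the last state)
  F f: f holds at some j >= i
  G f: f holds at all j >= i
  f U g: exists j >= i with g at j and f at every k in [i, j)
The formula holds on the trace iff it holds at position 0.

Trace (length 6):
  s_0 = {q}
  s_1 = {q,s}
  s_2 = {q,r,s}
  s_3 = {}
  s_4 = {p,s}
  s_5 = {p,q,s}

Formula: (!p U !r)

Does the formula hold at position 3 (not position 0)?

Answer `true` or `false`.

Answer: true

Derivation:
s_0={q}: (!p U !r)=True !p=True p=False !r=True r=False
s_1={q,s}: (!p U !r)=True !p=True p=False !r=True r=False
s_2={q,r,s}: (!p U !r)=True !p=True p=False !r=False r=True
s_3={}: (!p U !r)=True !p=True p=False !r=True r=False
s_4={p,s}: (!p U !r)=True !p=False p=True !r=True r=False
s_5={p,q,s}: (!p U !r)=True !p=False p=True !r=True r=False
Evaluating at position 3: result = True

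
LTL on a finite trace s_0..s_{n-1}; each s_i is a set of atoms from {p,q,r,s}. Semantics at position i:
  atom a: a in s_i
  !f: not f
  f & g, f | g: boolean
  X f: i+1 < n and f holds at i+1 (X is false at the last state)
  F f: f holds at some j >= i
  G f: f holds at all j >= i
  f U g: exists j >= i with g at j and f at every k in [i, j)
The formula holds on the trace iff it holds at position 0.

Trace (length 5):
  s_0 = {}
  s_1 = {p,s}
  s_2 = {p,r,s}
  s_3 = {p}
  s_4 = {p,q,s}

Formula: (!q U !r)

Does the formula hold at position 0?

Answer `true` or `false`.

s_0={}: (!q U !r)=True !q=True q=False !r=True r=False
s_1={p,s}: (!q U !r)=True !q=True q=False !r=True r=False
s_2={p,r,s}: (!q U !r)=True !q=True q=False !r=False r=True
s_3={p}: (!q U !r)=True !q=True q=False !r=True r=False
s_4={p,q,s}: (!q U !r)=True !q=False q=True !r=True r=False

Answer: true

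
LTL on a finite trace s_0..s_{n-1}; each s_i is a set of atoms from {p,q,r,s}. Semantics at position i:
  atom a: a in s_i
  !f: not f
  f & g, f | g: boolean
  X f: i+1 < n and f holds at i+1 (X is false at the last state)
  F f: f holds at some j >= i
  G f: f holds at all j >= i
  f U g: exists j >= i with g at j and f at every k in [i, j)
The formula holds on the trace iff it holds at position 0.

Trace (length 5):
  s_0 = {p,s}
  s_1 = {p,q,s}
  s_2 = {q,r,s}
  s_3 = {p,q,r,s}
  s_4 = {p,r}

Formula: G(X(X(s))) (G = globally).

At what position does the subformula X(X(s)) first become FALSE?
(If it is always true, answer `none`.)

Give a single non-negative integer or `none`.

Answer: 2

Derivation:
s_0={p,s}: X(X(s))=True X(s)=True s=True
s_1={p,q,s}: X(X(s))=True X(s)=True s=True
s_2={q,r,s}: X(X(s))=False X(s)=True s=True
s_3={p,q,r,s}: X(X(s))=False X(s)=False s=True
s_4={p,r}: X(X(s))=False X(s)=False s=False
G(X(X(s))) holds globally = False
First violation at position 2.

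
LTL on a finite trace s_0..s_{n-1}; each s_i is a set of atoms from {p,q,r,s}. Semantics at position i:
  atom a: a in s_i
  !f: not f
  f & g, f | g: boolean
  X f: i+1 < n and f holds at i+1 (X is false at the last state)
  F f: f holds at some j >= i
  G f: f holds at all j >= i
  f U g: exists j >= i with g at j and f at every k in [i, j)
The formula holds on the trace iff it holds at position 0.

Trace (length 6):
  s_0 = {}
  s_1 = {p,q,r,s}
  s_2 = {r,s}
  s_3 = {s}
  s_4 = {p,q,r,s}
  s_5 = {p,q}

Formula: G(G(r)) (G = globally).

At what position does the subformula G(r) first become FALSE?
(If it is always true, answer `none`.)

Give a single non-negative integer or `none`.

Answer: 0

Derivation:
s_0={}: G(r)=False r=False
s_1={p,q,r,s}: G(r)=False r=True
s_2={r,s}: G(r)=False r=True
s_3={s}: G(r)=False r=False
s_4={p,q,r,s}: G(r)=False r=True
s_5={p,q}: G(r)=False r=False
G(G(r)) holds globally = False
First violation at position 0.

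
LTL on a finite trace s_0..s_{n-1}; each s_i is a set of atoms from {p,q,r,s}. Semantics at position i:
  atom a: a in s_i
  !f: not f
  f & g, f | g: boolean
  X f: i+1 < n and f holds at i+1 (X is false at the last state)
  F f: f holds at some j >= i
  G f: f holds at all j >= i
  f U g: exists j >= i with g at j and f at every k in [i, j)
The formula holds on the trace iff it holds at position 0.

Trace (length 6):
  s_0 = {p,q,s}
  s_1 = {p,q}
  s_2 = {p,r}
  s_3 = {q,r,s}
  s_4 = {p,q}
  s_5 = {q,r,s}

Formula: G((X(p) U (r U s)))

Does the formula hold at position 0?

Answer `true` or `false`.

Answer: false

Derivation:
s_0={p,q,s}: G((X(p) U (r U s)))=False (X(p) U (r U s))=True X(p)=True p=True (r U s)=True r=False s=True
s_1={p,q}: G((X(p) U (r U s)))=False (X(p) U (r U s))=True X(p)=True p=True (r U s)=False r=False s=False
s_2={p,r}: G((X(p) U (r U s)))=False (X(p) U (r U s))=True X(p)=False p=True (r U s)=True r=True s=False
s_3={q,r,s}: G((X(p) U (r U s)))=False (X(p) U (r U s))=True X(p)=True p=False (r U s)=True r=True s=True
s_4={p,q}: G((X(p) U (r U s)))=False (X(p) U (r U s))=False X(p)=False p=True (r U s)=False r=False s=False
s_5={q,r,s}: G((X(p) U (r U s)))=True (X(p) U (r U s))=True X(p)=False p=False (r U s)=True r=True s=True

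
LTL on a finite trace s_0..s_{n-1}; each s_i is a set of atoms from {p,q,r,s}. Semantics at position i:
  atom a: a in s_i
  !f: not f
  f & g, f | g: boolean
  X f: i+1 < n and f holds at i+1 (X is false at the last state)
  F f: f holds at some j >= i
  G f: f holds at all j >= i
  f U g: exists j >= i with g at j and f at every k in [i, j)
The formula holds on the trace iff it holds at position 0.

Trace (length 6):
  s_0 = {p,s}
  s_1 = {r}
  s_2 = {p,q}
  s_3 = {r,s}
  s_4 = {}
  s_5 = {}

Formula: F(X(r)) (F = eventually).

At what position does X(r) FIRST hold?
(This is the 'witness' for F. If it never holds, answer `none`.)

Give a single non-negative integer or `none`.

Answer: 0

Derivation:
s_0={p,s}: X(r)=True r=False
s_1={r}: X(r)=False r=True
s_2={p,q}: X(r)=True r=False
s_3={r,s}: X(r)=False r=True
s_4={}: X(r)=False r=False
s_5={}: X(r)=False r=False
F(X(r)) holds; first witness at position 0.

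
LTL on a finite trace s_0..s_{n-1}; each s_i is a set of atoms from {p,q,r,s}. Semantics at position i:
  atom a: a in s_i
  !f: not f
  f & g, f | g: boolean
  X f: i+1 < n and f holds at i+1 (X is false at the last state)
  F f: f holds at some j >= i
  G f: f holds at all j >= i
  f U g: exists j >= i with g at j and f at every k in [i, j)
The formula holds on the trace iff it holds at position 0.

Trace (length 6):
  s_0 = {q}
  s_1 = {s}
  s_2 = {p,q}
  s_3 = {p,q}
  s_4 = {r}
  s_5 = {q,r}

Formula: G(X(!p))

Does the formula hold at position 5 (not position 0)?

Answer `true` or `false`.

Answer: false

Derivation:
s_0={q}: G(X(!p))=False X(!p)=True !p=True p=False
s_1={s}: G(X(!p))=False X(!p)=False !p=True p=False
s_2={p,q}: G(X(!p))=False X(!p)=False !p=False p=True
s_3={p,q}: G(X(!p))=False X(!p)=True !p=False p=True
s_4={r}: G(X(!p))=False X(!p)=True !p=True p=False
s_5={q,r}: G(X(!p))=False X(!p)=False !p=True p=False
Evaluating at position 5: result = False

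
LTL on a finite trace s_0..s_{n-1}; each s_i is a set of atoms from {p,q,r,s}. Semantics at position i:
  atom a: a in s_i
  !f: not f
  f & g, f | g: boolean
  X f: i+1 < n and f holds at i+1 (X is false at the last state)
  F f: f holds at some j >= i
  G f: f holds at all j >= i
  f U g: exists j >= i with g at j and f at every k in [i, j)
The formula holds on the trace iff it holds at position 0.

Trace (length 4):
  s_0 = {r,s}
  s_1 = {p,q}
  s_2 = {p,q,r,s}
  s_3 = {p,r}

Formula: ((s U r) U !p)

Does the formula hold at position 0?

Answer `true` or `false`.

Answer: true

Derivation:
s_0={r,s}: ((s U r) U !p)=True (s U r)=True s=True r=True !p=True p=False
s_1={p,q}: ((s U r) U !p)=False (s U r)=False s=False r=False !p=False p=True
s_2={p,q,r,s}: ((s U r) U !p)=False (s U r)=True s=True r=True !p=False p=True
s_3={p,r}: ((s U r) U !p)=False (s U r)=True s=False r=True !p=False p=True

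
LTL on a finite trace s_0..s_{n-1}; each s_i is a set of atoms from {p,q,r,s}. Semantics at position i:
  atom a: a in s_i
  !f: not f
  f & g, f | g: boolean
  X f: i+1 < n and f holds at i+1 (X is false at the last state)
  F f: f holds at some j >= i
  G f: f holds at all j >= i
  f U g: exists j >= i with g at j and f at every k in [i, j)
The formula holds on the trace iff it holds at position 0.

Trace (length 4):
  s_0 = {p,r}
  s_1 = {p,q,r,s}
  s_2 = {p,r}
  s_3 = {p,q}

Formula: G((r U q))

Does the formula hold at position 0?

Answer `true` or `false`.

Answer: true

Derivation:
s_0={p,r}: G((r U q))=True (r U q)=True r=True q=False
s_1={p,q,r,s}: G((r U q))=True (r U q)=True r=True q=True
s_2={p,r}: G((r U q))=True (r U q)=True r=True q=False
s_3={p,q}: G((r U q))=True (r U q)=True r=False q=True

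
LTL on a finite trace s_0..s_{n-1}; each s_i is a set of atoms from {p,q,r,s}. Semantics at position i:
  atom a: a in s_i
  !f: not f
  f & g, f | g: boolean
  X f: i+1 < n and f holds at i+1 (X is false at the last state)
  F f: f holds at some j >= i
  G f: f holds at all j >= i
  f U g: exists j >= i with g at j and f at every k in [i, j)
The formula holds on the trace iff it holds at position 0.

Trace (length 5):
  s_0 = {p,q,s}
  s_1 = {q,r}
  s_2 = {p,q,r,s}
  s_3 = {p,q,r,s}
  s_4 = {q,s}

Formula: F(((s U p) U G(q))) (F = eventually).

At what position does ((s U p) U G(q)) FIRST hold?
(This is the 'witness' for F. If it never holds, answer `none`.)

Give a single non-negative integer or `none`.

s_0={p,q,s}: ((s U p) U G(q))=True (s U p)=True s=True p=True G(q)=True q=True
s_1={q,r}: ((s U p) U G(q))=True (s U p)=False s=False p=False G(q)=True q=True
s_2={p,q,r,s}: ((s U p) U G(q))=True (s U p)=True s=True p=True G(q)=True q=True
s_3={p,q,r,s}: ((s U p) U G(q))=True (s U p)=True s=True p=True G(q)=True q=True
s_4={q,s}: ((s U p) U G(q))=True (s U p)=False s=True p=False G(q)=True q=True
F(((s U p) U G(q))) holds; first witness at position 0.

Answer: 0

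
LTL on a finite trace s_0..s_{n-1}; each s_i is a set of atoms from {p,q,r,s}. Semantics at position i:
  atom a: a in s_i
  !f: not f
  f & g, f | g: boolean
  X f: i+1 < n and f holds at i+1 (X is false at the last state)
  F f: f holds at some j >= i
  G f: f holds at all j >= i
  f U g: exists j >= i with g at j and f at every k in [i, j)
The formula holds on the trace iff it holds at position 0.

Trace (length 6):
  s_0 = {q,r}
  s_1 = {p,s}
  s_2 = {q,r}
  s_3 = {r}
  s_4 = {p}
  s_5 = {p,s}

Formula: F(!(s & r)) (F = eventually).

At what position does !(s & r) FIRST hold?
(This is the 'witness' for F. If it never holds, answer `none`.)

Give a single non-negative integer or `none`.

s_0={q,r}: !(s & r)=True (s & r)=False s=False r=True
s_1={p,s}: !(s & r)=True (s & r)=False s=True r=False
s_2={q,r}: !(s & r)=True (s & r)=False s=False r=True
s_3={r}: !(s & r)=True (s & r)=False s=False r=True
s_4={p}: !(s & r)=True (s & r)=False s=False r=False
s_5={p,s}: !(s & r)=True (s & r)=False s=True r=False
F(!(s & r)) holds; first witness at position 0.

Answer: 0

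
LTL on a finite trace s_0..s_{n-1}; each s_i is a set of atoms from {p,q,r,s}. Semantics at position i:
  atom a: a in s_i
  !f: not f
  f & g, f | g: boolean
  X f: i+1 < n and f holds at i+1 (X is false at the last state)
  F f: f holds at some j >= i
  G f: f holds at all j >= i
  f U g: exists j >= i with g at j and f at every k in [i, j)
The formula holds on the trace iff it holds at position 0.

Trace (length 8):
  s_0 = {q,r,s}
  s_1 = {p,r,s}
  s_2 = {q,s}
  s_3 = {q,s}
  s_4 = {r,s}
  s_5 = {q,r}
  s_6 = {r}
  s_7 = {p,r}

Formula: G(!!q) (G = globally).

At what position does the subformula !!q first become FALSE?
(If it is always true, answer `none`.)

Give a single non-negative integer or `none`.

Answer: 1

Derivation:
s_0={q,r,s}: !!q=True !q=False q=True
s_1={p,r,s}: !!q=False !q=True q=False
s_2={q,s}: !!q=True !q=False q=True
s_3={q,s}: !!q=True !q=False q=True
s_4={r,s}: !!q=False !q=True q=False
s_5={q,r}: !!q=True !q=False q=True
s_6={r}: !!q=False !q=True q=False
s_7={p,r}: !!q=False !q=True q=False
G(!!q) holds globally = False
First violation at position 1.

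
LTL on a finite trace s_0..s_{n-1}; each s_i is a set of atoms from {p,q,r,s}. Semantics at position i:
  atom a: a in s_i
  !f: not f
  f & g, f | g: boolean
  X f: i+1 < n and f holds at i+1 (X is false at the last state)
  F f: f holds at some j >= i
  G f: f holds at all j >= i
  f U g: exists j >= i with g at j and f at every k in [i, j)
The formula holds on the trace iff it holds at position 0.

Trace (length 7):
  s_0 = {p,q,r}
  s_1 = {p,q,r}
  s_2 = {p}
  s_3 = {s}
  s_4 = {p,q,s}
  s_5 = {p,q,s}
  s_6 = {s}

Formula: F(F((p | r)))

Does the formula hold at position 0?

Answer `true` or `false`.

Answer: true

Derivation:
s_0={p,q,r}: F(F((p | r)))=True F((p | r))=True (p | r)=True p=True r=True
s_1={p,q,r}: F(F((p | r)))=True F((p | r))=True (p | r)=True p=True r=True
s_2={p}: F(F((p | r)))=True F((p | r))=True (p | r)=True p=True r=False
s_3={s}: F(F((p | r)))=True F((p | r))=True (p | r)=False p=False r=False
s_4={p,q,s}: F(F((p | r)))=True F((p | r))=True (p | r)=True p=True r=False
s_5={p,q,s}: F(F((p | r)))=True F((p | r))=True (p | r)=True p=True r=False
s_6={s}: F(F((p | r)))=False F((p | r))=False (p | r)=False p=False r=False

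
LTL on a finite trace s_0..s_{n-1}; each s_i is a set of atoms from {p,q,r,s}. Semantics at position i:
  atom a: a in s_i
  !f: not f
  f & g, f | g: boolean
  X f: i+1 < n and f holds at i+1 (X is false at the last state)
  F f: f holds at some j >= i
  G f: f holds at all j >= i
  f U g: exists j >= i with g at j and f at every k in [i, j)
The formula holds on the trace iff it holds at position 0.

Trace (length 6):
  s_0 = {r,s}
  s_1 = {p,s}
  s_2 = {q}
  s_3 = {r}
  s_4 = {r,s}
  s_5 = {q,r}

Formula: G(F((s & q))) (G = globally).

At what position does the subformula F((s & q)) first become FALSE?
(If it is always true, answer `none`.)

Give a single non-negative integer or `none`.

s_0={r,s}: F((s & q))=False (s & q)=False s=True q=False
s_1={p,s}: F((s & q))=False (s & q)=False s=True q=False
s_2={q}: F((s & q))=False (s & q)=False s=False q=True
s_3={r}: F((s & q))=False (s & q)=False s=False q=False
s_4={r,s}: F((s & q))=False (s & q)=False s=True q=False
s_5={q,r}: F((s & q))=False (s & q)=False s=False q=True
G(F((s & q))) holds globally = False
First violation at position 0.

Answer: 0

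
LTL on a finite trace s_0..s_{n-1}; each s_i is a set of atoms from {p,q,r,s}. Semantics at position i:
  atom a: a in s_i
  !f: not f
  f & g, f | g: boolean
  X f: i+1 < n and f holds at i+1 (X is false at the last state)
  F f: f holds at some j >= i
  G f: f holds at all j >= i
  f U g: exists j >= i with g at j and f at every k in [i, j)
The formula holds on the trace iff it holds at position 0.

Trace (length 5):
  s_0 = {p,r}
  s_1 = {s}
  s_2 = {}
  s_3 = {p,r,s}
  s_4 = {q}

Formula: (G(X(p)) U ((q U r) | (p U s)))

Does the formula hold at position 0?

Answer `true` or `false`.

s_0={p,r}: (G(X(p)) U ((q U r) | (p U s)))=True G(X(p))=False X(p)=False p=True ((q U r) | (p U s))=True (q U r)=True q=False r=True (p U s)=True s=False
s_1={s}: (G(X(p)) U ((q U r) | (p U s)))=True G(X(p))=False X(p)=False p=False ((q U r) | (p U s))=True (q U r)=False q=False r=False (p U s)=True s=True
s_2={}: (G(X(p)) U ((q U r) | (p U s)))=False G(X(p))=False X(p)=True p=False ((q U r) | (p U s))=False (q U r)=False q=False r=False (p U s)=False s=False
s_3={p,r,s}: (G(X(p)) U ((q U r) | (p U s)))=True G(X(p))=False X(p)=False p=True ((q U r) | (p U s))=True (q U r)=True q=False r=True (p U s)=True s=True
s_4={q}: (G(X(p)) U ((q U r) | (p U s)))=False G(X(p))=False X(p)=False p=False ((q U r) | (p U s))=False (q U r)=False q=True r=False (p U s)=False s=False

Answer: true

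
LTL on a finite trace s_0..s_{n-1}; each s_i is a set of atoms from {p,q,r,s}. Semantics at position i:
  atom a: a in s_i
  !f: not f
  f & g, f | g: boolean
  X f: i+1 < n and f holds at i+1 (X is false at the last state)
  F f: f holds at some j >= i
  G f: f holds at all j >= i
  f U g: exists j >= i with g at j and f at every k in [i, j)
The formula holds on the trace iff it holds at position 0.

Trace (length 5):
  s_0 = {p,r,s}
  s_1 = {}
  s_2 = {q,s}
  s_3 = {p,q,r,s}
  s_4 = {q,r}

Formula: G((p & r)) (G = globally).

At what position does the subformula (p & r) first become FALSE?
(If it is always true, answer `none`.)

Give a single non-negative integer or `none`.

s_0={p,r,s}: (p & r)=True p=True r=True
s_1={}: (p & r)=False p=False r=False
s_2={q,s}: (p & r)=False p=False r=False
s_3={p,q,r,s}: (p & r)=True p=True r=True
s_4={q,r}: (p & r)=False p=False r=True
G((p & r)) holds globally = False
First violation at position 1.

Answer: 1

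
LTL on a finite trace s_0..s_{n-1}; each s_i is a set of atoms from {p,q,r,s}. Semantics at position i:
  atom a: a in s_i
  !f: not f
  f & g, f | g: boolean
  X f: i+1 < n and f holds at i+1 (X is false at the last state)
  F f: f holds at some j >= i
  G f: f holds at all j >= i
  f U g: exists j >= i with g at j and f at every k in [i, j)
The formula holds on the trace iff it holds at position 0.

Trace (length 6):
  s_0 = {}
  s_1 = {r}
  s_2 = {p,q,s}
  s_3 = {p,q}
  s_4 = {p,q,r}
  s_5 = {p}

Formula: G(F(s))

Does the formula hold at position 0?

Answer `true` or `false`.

Answer: false

Derivation:
s_0={}: G(F(s))=False F(s)=True s=False
s_1={r}: G(F(s))=False F(s)=True s=False
s_2={p,q,s}: G(F(s))=False F(s)=True s=True
s_3={p,q}: G(F(s))=False F(s)=False s=False
s_4={p,q,r}: G(F(s))=False F(s)=False s=False
s_5={p}: G(F(s))=False F(s)=False s=False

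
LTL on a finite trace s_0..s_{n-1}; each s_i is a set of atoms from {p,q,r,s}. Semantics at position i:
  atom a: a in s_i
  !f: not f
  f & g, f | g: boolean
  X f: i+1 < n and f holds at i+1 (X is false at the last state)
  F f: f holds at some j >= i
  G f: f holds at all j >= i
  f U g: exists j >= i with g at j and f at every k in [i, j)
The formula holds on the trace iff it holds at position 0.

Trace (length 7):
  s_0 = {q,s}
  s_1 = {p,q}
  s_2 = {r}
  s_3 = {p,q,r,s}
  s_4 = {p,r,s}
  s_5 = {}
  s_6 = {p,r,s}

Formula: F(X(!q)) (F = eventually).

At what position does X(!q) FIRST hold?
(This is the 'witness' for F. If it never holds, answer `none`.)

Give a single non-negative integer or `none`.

Answer: 1

Derivation:
s_0={q,s}: X(!q)=False !q=False q=True
s_1={p,q}: X(!q)=True !q=False q=True
s_2={r}: X(!q)=False !q=True q=False
s_3={p,q,r,s}: X(!q)=True !q=False q=True
s_4={p,r,s}: X(!q)=True !q=True q=False
s_5={}: X(!q)=True !q=True q=False
s_6={p,r,s}: X(!q)=False !q=True q=False
F(X(!q)) holds; first witness at position 1.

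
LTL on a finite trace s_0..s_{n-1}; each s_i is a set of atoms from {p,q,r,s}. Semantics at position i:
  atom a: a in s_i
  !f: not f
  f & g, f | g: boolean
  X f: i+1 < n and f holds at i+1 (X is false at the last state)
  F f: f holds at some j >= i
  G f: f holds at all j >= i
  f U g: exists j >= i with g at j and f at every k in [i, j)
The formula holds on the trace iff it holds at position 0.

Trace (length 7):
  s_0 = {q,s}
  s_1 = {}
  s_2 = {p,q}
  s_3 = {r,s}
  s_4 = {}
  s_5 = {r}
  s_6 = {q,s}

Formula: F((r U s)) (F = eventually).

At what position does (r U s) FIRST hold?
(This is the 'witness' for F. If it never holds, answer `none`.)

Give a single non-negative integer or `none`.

s_0={q,s}: (r U s)=True r=False s=True
s_1={}: (r U s)=False r=False s=False
s_2={p,q}: (r U s)=False r=False s=False
s_3={r,s}: (r U s)=True r=True s=True
s_4={}: (r U s)=False r=False s=False
s_5={r}: (r U s)=True r=True s=False
s_6={q,s}: (r U s)=True r=False s=True
F((r U s)) holds; first witness at position 0.

Answer: 0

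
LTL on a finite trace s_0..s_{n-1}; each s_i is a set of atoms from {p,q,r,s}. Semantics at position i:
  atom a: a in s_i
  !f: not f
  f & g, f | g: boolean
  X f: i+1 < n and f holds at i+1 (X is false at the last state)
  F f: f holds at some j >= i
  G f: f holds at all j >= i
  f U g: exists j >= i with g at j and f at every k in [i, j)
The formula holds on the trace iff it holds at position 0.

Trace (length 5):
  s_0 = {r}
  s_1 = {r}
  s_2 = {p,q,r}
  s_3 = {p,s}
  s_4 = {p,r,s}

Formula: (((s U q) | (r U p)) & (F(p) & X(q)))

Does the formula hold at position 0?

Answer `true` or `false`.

Answer: false

Derivation:
s_0={r}: (((s U q) | (r U p)) & (F(p) & X(q)))=False ((s U q) | (r U p))=True (s U q)=False s=False q=False (r U p)=True r=True p=False (F(p) & X(q))=False F(p)=True X(q)=False
s_1={r}: (((s U q) | (r U p)) & (F(p) & X(q)))=True ((s U q) | (r U p))=True (s U q)=False s=False q=False (r U p)=True r=True p=False (F(p) & X(q))=True F(p)=True X(q)=True
s_2={p,q,r}: (((s U q) | (r U p)) & (F(p) & X(q)))=False ((s U q) | (r U p))=True (s U q)=True s=False q=True (r U p)=True r=True p=True (F(p) & X(q))=False F(p)=True X(q)=False
s_3={p,s}: (((s U q) | (r U p)) & (F(p) & X(q)))=False ((s U q) | (r U p))=True (s U q)=False s=True q=False (r U p)=True r=False p=True (F(p) & X(q))=False F(p)=True X(q)=False
s_4={p,r,s}: (((s U q) | (r U p)) & (F(p) & X(q)))=False ((s U q) | (r U p))=True (s U q)=False s=True q=False (r U p)=True r=True p=True (F(p) & X(q))=False F(p)=True X(q)=False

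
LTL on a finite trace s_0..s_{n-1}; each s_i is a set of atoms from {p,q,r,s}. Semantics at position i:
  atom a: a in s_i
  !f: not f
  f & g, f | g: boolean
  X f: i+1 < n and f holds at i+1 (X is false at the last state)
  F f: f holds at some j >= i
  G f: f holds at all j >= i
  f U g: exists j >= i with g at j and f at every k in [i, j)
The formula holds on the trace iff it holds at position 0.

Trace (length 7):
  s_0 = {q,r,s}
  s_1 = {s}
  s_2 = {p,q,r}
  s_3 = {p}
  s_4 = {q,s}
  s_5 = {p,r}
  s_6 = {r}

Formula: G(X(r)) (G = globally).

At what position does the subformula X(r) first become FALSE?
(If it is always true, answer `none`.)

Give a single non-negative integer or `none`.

s_0={q,r,s}: X(r)=False r=True
s_1={s}: X(r)=True r=False
s_2={p,q,r}: X(r)=False r=True
s_3={p}: X(r)=False r=False
s_4={q,s}: X(r)=True r=False
s_5={p,r}: X(r)=True r=True
s_6={r}: X(r)=False r=True
G(X(r)) holds globally = False
First violation at position 0.

Answer: 0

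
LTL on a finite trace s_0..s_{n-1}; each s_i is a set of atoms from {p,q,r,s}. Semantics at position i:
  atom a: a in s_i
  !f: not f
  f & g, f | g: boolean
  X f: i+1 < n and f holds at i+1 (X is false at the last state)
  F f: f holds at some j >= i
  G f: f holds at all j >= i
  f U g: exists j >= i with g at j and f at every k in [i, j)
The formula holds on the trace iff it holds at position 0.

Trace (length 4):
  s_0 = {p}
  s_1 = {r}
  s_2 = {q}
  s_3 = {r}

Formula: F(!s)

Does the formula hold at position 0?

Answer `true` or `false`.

Answer: true

Derivation:
s_0={p}: F(!s)=True !s=True s=False
s_1={r}: F(!s)=True !s=True s=False
s_2={q}: F(!s)=True !s=True s=False
s_3={r}: F(!s)=True !s=True s=False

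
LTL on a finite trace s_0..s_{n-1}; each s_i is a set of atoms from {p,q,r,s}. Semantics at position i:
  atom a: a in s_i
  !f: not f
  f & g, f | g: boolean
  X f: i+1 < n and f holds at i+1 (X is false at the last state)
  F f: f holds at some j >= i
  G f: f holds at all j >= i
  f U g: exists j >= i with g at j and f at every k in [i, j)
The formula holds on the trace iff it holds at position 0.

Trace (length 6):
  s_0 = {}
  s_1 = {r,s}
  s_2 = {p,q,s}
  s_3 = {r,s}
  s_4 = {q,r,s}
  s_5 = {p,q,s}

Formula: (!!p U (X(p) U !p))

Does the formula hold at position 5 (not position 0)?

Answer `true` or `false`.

Answer: false

Derivation:
s_0={}: (!!p U (X(p) U !p))=True !!p=False !p=True p=False (X(p) U !p)=True X(p)=False
s_1={r,s}: (!!p U (X(p) U !p))=True !!p=False !p=True p=False (X(p) U !p)=True X(p)=True
s_2={p,q,s}: (!!p U (X(p) U !p))=True !!p=True !p=False p=True (X(p) U !p)=False X(p)=False
s_3={r,s}: (!!p U (X(p) U !p))=True !!p=False !p=True p=False (X(p) U !p)=True X(p)=False
s_4={q,r,s}: (!!p U (X(p) U !p))=True !!p=False !p=True p=False (X(p) U !p)=True X(p)=True
s_5={p,q,s}: (!!p U (X(p) U !p))=False !!p=True !p=False p=True (X(p) U !p)=False X(p)=False
Evaluating at position 5: result = False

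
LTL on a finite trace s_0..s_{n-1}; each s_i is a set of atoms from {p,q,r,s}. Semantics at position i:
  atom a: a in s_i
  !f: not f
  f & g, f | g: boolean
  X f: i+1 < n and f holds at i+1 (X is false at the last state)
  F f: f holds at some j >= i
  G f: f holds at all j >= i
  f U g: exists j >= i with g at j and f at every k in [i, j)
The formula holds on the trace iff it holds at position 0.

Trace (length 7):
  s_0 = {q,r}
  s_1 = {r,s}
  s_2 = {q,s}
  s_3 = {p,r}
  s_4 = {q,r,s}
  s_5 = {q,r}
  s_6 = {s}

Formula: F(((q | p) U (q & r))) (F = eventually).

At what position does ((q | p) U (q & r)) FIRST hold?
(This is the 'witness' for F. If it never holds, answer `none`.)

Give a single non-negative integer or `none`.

Answer: 0

Derivation:
s_0={q,r}: ((q | p) U (q & r))=True (q | p)=True q=True p=False (q & r)=True r=True
s_1={r,s}: ((q | p) U (q & r))=False (q | p)=False q=False p=False (q & r)=False r=True
s_2={q,s}: ((q | p) U (q & r))=True (q | p)=True q=True p=False (q & r)=False r=False
s_3={p,r}: ((q | p) U (q & r))=True (q | p)=True q=False p=True (q & r)=False r=True
s_4={q,r,s}: ((q | p) U (q & r))=True (q | p)=True q=True p=False (q & r)=True r=True
s_5={q,r}: ((q | p) U (q & r))=True (q | p)=True q=True p=False (q & r)=True r=True
s_6={s}: ((q | p) U (q & r))=False (q | p)=False q=False p=False (q & r)=False r=False
F(((q | p) U (q & r))) holds; first witness at position 0.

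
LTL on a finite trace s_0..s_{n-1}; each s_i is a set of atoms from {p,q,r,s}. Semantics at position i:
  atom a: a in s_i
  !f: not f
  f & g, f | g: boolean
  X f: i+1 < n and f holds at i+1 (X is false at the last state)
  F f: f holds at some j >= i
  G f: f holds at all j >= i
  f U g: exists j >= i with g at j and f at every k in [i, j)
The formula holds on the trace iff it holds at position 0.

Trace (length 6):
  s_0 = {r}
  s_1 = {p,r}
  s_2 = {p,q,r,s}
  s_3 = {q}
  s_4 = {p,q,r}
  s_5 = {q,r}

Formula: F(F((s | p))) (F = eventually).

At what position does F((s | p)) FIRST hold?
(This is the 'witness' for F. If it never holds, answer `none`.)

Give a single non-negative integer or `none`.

s_0={r}: F((s | p))=True (s | p)=False s=False p=False
s_1={p,r}: F((s | p))=True (s | p)=True s=False p=True
s_2={p,q,r,s}: F((s | p))=True (s | p)=True s=True p=True
s_3={q}: F((s | p))=True (s | p)=False s=False p=False
s_4={p,q,r}: F((s | p))=True (s | p)=True s=False p=True
s_5={q,r}: F((s | p))=False (s | p)=False s=False p=False
F(F((s | p))) holds; first witness at position 0.

Answer: 0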